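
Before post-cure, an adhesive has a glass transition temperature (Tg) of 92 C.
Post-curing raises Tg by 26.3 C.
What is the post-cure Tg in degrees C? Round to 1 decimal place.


Tg_post = Tg_base + delta_Tg
= 92 + 26.3
= 118.3 C

118.3


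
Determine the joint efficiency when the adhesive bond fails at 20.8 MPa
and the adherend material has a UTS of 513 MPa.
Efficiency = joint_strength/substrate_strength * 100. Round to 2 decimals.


Joint efficiency = 20.8 / 513 * 100
= 4.05%

4.05


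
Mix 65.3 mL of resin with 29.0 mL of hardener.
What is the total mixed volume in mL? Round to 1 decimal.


Total = 65.3 + 29.0 = 94.3 mL

94.3


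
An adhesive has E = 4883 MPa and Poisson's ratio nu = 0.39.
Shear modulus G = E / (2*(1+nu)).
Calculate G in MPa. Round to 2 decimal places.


G = 4883 / (2*(1+0.39))
= 4883 / 2.78
= 1756.47 MPa

1756.47


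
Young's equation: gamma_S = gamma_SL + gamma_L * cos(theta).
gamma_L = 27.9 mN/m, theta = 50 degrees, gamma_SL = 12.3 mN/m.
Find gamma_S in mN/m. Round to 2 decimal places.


cos(50 deg) = 0.642788
gamma_S = 12.3 + 27.9 * 0.642788
= 30.23 mN/m

30.23


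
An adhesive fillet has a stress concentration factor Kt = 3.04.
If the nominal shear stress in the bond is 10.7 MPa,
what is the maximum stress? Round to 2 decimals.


Max stress = 10.7 * 3.04 = 32.53 MPa

32.53


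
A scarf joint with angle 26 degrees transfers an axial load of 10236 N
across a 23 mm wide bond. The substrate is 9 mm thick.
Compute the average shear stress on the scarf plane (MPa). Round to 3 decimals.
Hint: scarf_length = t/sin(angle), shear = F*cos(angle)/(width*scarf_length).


scarf_length = 9 / sin(26 deg) = 20.5305 mm
cos(26 deg) = 0.898794
shear stress = 10236 * 0.898794 / (23 * 20.5305)
= 19.483 MPa

19.483


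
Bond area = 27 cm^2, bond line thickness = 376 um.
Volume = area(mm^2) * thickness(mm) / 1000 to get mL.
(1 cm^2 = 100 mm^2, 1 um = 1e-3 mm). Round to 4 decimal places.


area_mm2 = 27 * 100 = 2700
blt_mm = 376 * 1e-3 = 0.376
vol_mm3 = 2700 * 0.376 = 1015.2
vol_mL = 1015.2 / 1000 = 1.0152 mL

1.0152


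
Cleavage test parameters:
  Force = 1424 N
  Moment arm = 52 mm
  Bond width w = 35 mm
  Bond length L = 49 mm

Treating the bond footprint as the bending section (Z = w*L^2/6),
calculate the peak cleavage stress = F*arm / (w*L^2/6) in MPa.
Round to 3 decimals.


M = 1424 * 52 = 74048 N*mm
Z = 35 * 49^2 / 6 = 84035 / 6 mm^3
sigma = M / Z = 6 * 74048 / 84035 = 444288 / 84035
= 5.287 MPa

5.287


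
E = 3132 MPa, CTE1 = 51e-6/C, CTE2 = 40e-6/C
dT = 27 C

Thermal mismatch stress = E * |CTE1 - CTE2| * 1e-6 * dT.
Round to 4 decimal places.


= 3132 * 11e-6 * 27
= 0.9302 MPa

0.9302


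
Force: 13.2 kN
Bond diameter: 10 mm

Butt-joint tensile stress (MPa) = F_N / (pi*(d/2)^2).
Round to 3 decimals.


F_N = 13.2 * 1000 = 13200.0 N
A = pi*(5.0)^2 = 78.5398 mm^2
stress = 13200.0 / 78.5398 = 168.068 MPa

168.068


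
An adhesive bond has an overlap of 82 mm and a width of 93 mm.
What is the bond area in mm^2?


Bond area = overlap * width
= 82 * 93
= 7626 mm^2

7626


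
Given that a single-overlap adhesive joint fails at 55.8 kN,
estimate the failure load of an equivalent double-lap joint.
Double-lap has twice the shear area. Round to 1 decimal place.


Double-lap factor = 2
Expected load = 55.8 * 2 = 111.6 kN

111.6


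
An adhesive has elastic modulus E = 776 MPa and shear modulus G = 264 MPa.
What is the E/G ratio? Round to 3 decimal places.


E/G = 776 / 264 = 2.939

2.939


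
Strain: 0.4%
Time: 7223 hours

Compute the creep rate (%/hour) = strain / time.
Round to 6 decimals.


Creep rate = 0.4 / 7223
= 0.000055 %/h

0.000055


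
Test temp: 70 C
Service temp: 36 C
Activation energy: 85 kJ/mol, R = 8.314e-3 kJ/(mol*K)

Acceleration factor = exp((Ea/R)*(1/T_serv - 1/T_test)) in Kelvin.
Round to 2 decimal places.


AF = exp((85/0.008314)*(1/309.15 - 1/343.15))
= 26.49

26.49


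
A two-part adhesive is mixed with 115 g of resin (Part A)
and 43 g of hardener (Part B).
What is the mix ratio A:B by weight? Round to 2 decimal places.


Mix ratio = mass_A / mass_B
= 115 / 43
= 2.67

2.67


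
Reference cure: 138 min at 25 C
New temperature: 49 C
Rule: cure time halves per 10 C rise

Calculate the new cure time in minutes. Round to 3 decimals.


factor = 2^((49-25)/10) = 5.2780
t_new = 138 / 5.2780 = 26.146 min

26.146


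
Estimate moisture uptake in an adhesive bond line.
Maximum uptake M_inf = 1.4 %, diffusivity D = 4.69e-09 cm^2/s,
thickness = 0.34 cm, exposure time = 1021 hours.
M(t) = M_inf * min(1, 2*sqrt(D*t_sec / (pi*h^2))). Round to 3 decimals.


Convert time: 1021 h = 3675600 s
ratio = min(1, 2*sqrt(4.69e-09*3675600/(pi*0.34^2)))
= 0.435739
M(t) = 1.4 * 0.435739 = 0.610%

0.610


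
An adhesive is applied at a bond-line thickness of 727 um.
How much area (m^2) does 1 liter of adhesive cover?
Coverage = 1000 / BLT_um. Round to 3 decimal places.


Coverage = 1000 / 727 = 1.376 m^2

1.376


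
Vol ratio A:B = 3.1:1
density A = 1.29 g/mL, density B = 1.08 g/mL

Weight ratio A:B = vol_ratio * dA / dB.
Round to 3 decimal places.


Weight ratio = 3.1 * 1.29 / 1.08
= 3.703

3.703


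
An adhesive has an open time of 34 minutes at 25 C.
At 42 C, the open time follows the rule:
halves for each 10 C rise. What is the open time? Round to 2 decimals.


Factor = 2^((42-25)/10) = 3.2490
Open time = 34 / 3.2490 = 10.46 min

10.46


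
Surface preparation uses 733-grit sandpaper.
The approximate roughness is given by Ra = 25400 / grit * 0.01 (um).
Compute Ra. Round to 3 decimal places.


Ra = 25400 / 733 * 0.01
= 254 / 733
= 0.347 um

0.347


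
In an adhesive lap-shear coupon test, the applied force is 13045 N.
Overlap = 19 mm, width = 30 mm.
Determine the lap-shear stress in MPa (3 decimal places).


stress = F / (overlap * width)
= 13045 / (19 * 30)
= 22.886 MPa

22.886


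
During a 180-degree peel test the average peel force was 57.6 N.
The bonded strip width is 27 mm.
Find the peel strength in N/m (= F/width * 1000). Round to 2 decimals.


Peel strength = F/width * 1000
= 57.6 / 27 * 1000
= 2133.33 N/m

2133.33


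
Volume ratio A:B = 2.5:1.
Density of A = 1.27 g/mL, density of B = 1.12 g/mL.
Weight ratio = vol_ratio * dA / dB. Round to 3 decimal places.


Wt ratio = 2.5 * 1.27 / 1.12
= 2.835

2.835


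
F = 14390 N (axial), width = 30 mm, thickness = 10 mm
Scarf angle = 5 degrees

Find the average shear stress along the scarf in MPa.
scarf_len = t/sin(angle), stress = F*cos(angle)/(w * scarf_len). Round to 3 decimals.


scarf_len = 10/sin(5 deg) = 114.7371
cos(5 deg) = 0.996195
stress = 14390*0.996195/(30*114.7371) = 4.165 MPa

4.165


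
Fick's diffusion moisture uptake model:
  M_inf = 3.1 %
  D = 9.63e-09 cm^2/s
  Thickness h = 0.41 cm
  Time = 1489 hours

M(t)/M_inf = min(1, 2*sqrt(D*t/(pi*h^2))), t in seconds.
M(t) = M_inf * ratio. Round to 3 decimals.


t_sec = 1489 * 3600 = 5360400
ratio = 2*sqrt(9.63e-09*5360400/(pi*0.41^2))
= min(1, 0.625292)
= 0.625292
M(t) = 3.1 * 0.625292 = 1.938 %

1.938


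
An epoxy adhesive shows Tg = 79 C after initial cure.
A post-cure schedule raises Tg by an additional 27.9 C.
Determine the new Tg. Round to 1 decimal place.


New Tg = 79 + 27.9
= 106.9 C

106.9


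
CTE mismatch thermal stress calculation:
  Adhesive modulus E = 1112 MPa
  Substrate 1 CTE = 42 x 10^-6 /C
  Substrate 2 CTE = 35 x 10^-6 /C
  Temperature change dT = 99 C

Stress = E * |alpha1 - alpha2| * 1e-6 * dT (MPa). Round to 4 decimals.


delta_alpha = |42 - 35| = 7 x 10^-6/C
Stress = 1112 * 7e-6 * 99
= 0.7706 MPa

0.7706


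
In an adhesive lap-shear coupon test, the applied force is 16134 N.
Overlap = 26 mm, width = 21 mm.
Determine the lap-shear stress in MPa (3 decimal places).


stress = F / (overlap * width)
= 16134 / (26 * 21)
= 29.549 MPa

29.549


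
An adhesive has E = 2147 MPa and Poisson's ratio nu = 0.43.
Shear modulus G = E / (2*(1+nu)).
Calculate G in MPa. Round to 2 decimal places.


G = 2147 / (2*(1+0.43))
= 2147 / 2.86
= 750.70 MPa

750.70


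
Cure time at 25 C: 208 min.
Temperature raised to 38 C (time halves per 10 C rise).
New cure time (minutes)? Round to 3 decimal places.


Acceleration factor = 2^(13/10) = 2.4623
New time = 208 / 2.4623 = 84.474 min

84.474


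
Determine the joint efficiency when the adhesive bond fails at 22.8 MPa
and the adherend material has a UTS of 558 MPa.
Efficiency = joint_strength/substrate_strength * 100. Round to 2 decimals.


Joint efficiency = 22.8 / 558 * 100
= 4.09%

4.09


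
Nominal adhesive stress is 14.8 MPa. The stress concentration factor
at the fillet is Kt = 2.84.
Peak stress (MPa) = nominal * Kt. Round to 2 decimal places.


Peak = 14.8 * 2.84 = 42.03 MPa

42.03


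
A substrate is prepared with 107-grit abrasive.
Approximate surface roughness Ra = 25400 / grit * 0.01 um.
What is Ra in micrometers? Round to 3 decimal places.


Ra = 25400 / 107 * 0.01 = 2.374 um

2.374


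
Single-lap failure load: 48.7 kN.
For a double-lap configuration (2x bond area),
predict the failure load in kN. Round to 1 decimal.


Failure load = 48.7 * 2 = 97.4 kN

97.4


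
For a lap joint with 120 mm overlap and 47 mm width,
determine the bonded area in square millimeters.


Area = 120 * 47 = 5640 mm^2

5640


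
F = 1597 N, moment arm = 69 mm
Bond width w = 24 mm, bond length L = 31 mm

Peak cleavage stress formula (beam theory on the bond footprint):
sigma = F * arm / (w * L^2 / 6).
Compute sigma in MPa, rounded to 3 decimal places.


sigma = (1597 * 69) / (24 * 961 / 6)
= 110193 * 6 / 23064
= 661158 / 23064
= 28.666 MPa

28.666


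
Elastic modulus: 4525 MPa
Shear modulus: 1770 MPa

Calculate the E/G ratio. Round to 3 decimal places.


E / G = 4525 / 1770 = 2.556

2.556


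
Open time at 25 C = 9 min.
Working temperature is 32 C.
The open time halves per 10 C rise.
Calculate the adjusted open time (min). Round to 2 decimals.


factor = 2^((32 - 25) / 10) = 1.6245
ot = 9 / 1.6245 = 5.54 min

5.54


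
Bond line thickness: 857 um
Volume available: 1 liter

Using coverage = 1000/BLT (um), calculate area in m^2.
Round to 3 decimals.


1 L = 1e6 mm^3, thickness = 857 um = 0.857 mm
Area = 1e6 / 0.857 mm^2 = (1e6 / 0.857) / 1e6 m^2 = 1000 / 857 m^2
= 1.167 m^2

1.167


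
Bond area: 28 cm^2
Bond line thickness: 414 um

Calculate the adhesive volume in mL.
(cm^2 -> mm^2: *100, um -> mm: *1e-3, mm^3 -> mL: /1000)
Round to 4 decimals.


V = 28*100 * 414*1e-3 / 1000
= 1.1592 mL

1.1592


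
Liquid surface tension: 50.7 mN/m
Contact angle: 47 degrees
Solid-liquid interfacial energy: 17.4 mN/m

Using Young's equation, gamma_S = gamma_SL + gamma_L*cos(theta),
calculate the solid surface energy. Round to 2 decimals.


gamma_S = 17.4 + 50.7 * cos(47)
= 51.98 mN/m

51.98


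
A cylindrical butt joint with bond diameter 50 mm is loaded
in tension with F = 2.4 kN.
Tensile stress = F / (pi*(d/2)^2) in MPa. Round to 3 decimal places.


Area = pi * (50/2)^2 = 1963.4954 mm^2
Stress = 2.4*1000 / 1963.4954
= 1.222 MPa

1.222


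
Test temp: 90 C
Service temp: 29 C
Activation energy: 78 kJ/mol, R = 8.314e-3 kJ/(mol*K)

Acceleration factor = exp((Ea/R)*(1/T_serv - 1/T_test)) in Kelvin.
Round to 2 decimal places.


AF = exp((78/0.008314)*(1/302.15 - 1/363.15))
= 184.13

184.13


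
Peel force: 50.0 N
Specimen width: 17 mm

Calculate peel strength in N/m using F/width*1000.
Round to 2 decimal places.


Peel strength = 50.0 / 17 * 1000 = 2941.18 N/m

2941.18


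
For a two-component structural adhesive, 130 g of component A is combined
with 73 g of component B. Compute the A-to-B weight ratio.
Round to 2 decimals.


Weight ratio A:B = 130 / 73
= 1.78

1.78


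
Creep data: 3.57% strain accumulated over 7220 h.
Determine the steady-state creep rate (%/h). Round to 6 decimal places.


Rate = 3.57 / 7220 = 0.000494 %/h

0.000494


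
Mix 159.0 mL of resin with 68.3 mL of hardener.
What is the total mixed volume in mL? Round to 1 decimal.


Total = 159.0 + 68.3 = 227.3 mL

227.3


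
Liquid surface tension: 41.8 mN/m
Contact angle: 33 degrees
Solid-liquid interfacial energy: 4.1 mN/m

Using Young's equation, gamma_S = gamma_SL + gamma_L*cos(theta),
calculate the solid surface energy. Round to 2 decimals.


gamma_S = 4.1 + 41.8 * cos(33)
= 39.16 mN/m

39.16


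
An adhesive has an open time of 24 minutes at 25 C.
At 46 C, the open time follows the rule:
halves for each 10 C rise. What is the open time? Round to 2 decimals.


Factor = 2^((46-25)/10) = 4.2871
Open time = 24 / 4.2871 = 5.60 min

5.60


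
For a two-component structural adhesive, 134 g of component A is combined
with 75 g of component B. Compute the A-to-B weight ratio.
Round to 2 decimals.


Weight ratio A:B = 134 / 75
= 1.79

1.79


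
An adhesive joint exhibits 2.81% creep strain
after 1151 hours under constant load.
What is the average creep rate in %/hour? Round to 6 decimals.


Creep rate = strain / time
= 2.81 / 1151
= 0.002441 %/h

0.002441


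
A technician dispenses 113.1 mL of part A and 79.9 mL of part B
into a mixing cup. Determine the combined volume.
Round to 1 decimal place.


Combined volume = 113.1 + 79.9
= 193.0 mL

193.0


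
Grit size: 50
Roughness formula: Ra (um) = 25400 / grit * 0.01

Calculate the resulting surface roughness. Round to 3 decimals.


Ra = 25400 / 50 * 0.01
= 5.080 um

5.080


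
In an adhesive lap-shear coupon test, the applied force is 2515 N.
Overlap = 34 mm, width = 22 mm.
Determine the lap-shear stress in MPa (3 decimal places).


stress = F / (overlap * width)
= 2515 / (34 * 22)
= 3.362 MPa

3.362


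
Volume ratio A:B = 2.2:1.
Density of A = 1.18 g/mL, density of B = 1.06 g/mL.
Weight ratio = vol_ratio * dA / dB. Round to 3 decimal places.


Wt ratio = 2.2 * 1.18 / 1.06
= 2.449

2.449


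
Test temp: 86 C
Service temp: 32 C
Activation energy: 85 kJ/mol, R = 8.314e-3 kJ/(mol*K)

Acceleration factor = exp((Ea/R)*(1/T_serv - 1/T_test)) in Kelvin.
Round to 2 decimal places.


AF = exp((85/0.008314)*(1/305.15 - 1/359.15))
= 154.08

154.08


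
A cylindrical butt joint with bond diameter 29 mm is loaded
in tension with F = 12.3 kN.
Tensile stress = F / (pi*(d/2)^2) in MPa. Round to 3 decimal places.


Area = pi * (29/2)^2 = 660.5199 mm^2
Stress = 12.3*1000 / 660.5199
= 18.622 MPa

18.622


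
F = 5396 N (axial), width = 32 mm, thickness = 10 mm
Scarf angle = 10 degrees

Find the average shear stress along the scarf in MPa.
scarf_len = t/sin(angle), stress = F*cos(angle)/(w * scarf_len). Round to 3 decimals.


scarf_len = 10/sin(10 deg) = 57.5877
cos(10 deg) = 0.984808
stress = 5396*0.984808/(32*57.5877) = 2.884 MPa

2.884


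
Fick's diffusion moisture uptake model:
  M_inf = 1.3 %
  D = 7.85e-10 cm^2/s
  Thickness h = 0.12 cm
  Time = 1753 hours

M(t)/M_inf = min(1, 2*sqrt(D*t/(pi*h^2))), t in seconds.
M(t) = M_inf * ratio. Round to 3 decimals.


t_sec = 1753 * 3600 = 6310800
ratio = 2*sqrt(7.85e-10*6310800/(pi*0.12^2))
= min(1, 0.661837)
= 0.661837
M(t) = 1.3 * 0.661837 = 0.860 %

0.860


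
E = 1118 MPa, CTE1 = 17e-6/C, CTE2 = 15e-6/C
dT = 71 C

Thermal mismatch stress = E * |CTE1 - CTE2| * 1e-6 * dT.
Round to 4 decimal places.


= 1118 * 2e-6 * 71
= 0.1588 MPa

0.1588


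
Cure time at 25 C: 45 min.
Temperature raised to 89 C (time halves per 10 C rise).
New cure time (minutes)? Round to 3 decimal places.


Acceleration factor = 2^(64/10) = 84.4485
New time = 45 / 84.4485 = 0.533 min

0.533


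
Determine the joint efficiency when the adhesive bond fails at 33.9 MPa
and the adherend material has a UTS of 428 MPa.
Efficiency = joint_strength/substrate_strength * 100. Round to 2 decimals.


Joint efficiency = 33.9 / 428 * 100
= 7.92%

7.92


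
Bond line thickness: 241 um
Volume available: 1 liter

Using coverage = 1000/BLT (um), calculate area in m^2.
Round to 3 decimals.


1 L = 1e6 mm^3, thickness = 241 um = 0.241 mm
Area = 1e6 / 0.241 mm^2 = (1e6 / 0.241) / 1e6 m^2 = 1000 / 241 m^2
= 4.149 m^2

4.149


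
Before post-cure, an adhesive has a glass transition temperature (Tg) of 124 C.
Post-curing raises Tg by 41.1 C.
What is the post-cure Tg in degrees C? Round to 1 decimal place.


Tg_post = Tg_base + delta_Tg
= 124 + 41.1
= 165.1 C

165.1


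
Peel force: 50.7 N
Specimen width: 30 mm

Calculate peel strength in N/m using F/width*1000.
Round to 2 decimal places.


Peel strength = 50.7 / 30 * 1000 = 1690.00 N/m

1690.00


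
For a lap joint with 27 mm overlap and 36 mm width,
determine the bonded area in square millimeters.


Area = 27 * 36 = 972 mm^2

972


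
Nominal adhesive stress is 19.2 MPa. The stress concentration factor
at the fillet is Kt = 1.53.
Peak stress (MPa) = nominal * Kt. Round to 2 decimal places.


Peak = 19.2 * 1.53 = 29.38 MPa

29.38


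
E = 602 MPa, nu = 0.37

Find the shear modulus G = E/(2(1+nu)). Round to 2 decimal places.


G = 602 / (2 * 1.37)
= 219.71 MPa

219.71


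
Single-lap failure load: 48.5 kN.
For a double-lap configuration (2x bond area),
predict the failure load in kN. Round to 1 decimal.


Failure load = 48.5 * 2 = 97.0 kN

97.0


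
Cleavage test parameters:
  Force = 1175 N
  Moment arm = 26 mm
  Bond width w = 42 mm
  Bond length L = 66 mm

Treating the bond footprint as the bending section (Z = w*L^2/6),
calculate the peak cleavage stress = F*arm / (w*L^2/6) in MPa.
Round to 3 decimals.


M = 1175 * 26 = 30550 N*mm
Z = 42 * 66^2 / 6 = 182952 / 6 mm^3
sigma = M / Z = 6 * 30550 / 182952 = 183300 / 182952
= 1.002 MPa

1.002


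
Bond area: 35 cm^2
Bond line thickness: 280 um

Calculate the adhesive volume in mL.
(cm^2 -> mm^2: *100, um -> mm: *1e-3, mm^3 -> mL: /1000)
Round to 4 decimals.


V = 35*100 * 280*1e-3 / 1000
= 0.9800 mL

0.9800


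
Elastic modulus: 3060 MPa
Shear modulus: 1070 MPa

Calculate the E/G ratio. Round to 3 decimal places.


E / G = 3060 / 1070 = 2.860

2.860


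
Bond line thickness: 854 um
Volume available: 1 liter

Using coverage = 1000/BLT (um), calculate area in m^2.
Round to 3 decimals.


1 L = 1e6 mm^3, thickness = 854 um = 0.854 mm
Area = 1e6 / 0.854 mm^2 = (1e6 / 0.854) / 1e6 m^2 = 1000 / 854 m^2
= 1.171 m^2

1.171


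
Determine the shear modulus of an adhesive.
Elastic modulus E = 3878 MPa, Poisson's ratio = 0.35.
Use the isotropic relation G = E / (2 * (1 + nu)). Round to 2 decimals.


G = 3878 / (2*(1+0.35)) = 3878 / 2.70
= 1436.30 MPa

1436.30


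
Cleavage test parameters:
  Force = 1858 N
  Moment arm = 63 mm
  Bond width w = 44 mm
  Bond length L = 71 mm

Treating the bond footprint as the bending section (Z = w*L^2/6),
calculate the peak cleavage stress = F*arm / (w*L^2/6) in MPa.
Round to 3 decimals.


M = 1858 * 63 = 117054 N*mm
Z = 44 * 71^2 / 6 = 221804 / 6 mm^3
sigma = M / Z = 6 * 117054 / 221804 = 702324 / 221804
= 3.166 MPa

3.166


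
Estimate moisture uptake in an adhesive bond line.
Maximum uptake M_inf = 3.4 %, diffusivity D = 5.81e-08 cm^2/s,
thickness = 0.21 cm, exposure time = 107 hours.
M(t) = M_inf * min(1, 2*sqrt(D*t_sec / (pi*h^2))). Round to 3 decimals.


Convert time: 107 h = 385200 s
ratio = min(1, 2*sqrt(5.81e-08*385200/(pi*0.21^2)))
= 0.803835
M(t) = 3.4 * 0.803835 = 2.733%

2.733


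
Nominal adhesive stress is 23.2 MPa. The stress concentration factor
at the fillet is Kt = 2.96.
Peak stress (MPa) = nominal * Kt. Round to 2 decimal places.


Peak = 23.2 * 2.96 = 68.67 MPa

68.67


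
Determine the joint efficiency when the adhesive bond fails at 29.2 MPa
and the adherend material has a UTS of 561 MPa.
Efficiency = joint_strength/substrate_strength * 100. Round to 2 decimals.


Joint efficiency = 29.2 / 561 * 100
= 5.20%

5.20


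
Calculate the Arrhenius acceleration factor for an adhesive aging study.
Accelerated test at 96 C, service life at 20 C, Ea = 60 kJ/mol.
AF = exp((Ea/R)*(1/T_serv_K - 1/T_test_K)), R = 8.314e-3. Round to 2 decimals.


T_test = 369.15 K, T_serv = 293.15 K
Ea/R = 60 / 0.008314 = 7216.74
AF = exp(7216.74 * (1/293.15 - 1/369.15))
= 158.90

158.90


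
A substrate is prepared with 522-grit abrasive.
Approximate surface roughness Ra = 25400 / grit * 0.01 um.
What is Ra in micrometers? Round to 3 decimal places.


Ra = 25400 / 522 * 0.01 = 0.487 um

0.487


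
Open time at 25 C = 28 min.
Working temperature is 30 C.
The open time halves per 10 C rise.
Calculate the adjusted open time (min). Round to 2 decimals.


factor = 2^((30 - 25) / 10) = 1.4142
ot = 28 / 1.4142 = 19.80 min

19.80


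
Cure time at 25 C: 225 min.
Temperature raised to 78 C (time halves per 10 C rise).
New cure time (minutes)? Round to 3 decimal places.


Acceleration factor = 2^(53/10) = 39.3966
New time = 225 / 39.3966 = 5.711 min

5.711


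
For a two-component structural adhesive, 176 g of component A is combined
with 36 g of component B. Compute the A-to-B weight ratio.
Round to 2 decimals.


Weight ratio A:B = 176 / 36
= 4.89

4.89


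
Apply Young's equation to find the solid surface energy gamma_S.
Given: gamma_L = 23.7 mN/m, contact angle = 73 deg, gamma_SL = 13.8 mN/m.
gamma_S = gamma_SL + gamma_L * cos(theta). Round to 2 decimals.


theta_rad = 73 * pi/180 = 1.274090
gamma_S = 13.8 + 23.7 * cos(1.274090)
= 20.73 mN/m

20.73


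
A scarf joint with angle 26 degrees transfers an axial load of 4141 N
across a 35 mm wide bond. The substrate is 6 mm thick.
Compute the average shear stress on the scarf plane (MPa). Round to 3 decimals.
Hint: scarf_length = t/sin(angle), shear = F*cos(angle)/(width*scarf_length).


scarf_length = 6 / sin(26 deg) = 13.6870 mm
cos(26 deg) = 0.898794
shear stress = 4141 * 0.898794 / (35 * 13.6870)
= 7.769 MPa

7.769


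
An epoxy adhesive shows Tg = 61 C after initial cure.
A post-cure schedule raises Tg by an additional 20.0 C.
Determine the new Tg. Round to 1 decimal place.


New Tg = 61 + 20.0
= 81.0 C

81.0


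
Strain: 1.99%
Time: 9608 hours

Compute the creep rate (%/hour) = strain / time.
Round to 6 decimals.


Creep rate = 1.99 / 9608
= 0.000207 %/h

0.000207


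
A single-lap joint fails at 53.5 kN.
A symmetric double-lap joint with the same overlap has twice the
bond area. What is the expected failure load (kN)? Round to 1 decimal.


Double-lap load = 2 * 53.5 = 107.0 kN

107.0


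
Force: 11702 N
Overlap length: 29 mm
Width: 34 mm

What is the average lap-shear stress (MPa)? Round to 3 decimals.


Average shear stress = F / (overlap * width)
= 11702 / (29 * 34)
= 11.868 MPa

11.868


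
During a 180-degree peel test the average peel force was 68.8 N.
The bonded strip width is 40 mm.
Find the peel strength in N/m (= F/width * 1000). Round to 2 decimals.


Peel strength = F/width * 1000
= 68.8 / 40 * 1000
= 1720.00 N/m

1720.00


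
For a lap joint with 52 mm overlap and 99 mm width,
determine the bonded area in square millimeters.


Area = 52 * 99 = 5148 mm^2

5148


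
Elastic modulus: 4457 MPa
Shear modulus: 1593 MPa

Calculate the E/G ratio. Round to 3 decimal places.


E / G = 4457 / 1593 = 2.798

2.798


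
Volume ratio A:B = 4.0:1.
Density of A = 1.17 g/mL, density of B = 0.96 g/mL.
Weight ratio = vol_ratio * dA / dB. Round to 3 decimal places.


Wt ratio = 4.0 * 1.17 / 0.96
= 4.875

4.875


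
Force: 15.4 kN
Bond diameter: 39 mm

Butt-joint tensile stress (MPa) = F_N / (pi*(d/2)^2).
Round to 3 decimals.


F_N = 15.4 * 1000 = 15400.0 N
A = pi*(19.5)^2 = 1194.5906 mm^2
stress = 15400.0 / 1194.5906 = 12.891 MPa

12.891


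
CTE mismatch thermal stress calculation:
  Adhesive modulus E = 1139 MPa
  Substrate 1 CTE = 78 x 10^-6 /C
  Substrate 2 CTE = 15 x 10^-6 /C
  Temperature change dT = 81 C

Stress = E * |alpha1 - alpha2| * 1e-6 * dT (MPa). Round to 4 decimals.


delta_alpha = |78 - 15| = 63 x 10^-6/C
Stress = 1139 * 63e-6 * 81
= 5.8123 MPa

5.8123


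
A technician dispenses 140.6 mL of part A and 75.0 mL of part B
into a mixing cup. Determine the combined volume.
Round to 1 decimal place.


Combined volume = 140.6 + 75.0
= 215.6 mL

215.6


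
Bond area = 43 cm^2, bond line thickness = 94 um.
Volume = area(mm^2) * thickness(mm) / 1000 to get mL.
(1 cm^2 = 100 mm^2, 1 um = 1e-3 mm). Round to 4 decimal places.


area_mm2 = 43 * 100 = 4300
blt_mm = 94 * 1e-3 = 0.094
vol_mm3 = 4300 * 0.094 = 404.2
vol_mL = 404.2 / 1000 = 0.4042 mL

0.4042


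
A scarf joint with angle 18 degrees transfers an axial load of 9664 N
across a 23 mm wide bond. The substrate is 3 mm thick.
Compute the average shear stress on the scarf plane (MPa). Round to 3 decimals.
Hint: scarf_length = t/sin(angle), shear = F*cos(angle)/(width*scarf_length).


scarf_length = 3 / sin(18 deg) = 9.7082 mm
cos(18 deg) = 0.951057
shear stress = 9664 * 0.951057 / (23 * 9.7082)
= 41.162 MPa

41.162


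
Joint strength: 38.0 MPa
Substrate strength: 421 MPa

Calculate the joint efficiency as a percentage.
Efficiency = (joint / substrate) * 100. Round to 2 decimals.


Efficiency = (38.0 / 421) * 100 = 9.03%

9.03


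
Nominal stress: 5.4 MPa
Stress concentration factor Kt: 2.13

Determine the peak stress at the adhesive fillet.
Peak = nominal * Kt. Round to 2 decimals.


Peak stress = 5.4 * 2.13
= 11.50 MPa

11.50


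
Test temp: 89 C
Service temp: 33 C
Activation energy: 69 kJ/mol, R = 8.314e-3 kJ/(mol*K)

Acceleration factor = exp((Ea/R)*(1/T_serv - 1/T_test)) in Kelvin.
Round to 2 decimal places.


AF = exp((69/0.008314)*(1/306.15 - 1/362.15))
= 66.14

66.14


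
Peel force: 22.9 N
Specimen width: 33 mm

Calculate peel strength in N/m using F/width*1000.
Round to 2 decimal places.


Peel strength = 22.9 / 33 * 1000 = 693.94 N/m

693.94


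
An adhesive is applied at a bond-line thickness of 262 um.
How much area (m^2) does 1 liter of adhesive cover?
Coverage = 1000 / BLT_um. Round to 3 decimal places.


Coverage = 1000 / 262 = 3.817 m^2

3.817


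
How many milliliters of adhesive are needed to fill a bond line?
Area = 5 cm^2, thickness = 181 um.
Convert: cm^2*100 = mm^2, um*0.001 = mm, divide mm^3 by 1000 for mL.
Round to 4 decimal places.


= (5 * 100) * (181 * 0.001) / 1000
= 0.0905 mL

0.0905


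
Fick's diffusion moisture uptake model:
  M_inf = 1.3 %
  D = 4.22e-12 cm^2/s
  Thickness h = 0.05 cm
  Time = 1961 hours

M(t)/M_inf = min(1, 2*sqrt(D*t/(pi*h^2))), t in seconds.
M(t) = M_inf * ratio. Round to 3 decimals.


t_sec = 1961 * 3600 = 7059600
ratio = 2*sqrt(4.22e-12*7059600/(pi*0.05^2))
= min(1, 0.123177)
= 0.123177
M(t) = 1.3 * 0.123177 = 0.160 %

0.160


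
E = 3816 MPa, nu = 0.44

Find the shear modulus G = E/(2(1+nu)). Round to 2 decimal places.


G = 3816 / (2 * 1.44)
= 1325.00 MPa

1325.00


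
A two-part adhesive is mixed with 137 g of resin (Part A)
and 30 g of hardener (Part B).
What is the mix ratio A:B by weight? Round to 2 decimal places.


Mix ratio = mass_A / mass_B
= 137 / 30
= 4.57

4.57


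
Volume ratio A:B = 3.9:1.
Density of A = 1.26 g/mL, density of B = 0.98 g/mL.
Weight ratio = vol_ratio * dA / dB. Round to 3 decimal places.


Wt ratio = 3.9 * 1.26 / 0.98
= 5.014

5.014


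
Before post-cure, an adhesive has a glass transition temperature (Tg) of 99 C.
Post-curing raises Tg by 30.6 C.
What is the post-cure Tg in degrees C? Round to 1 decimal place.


Tg_post = Tg_base + delta_Tg
= 99 + 30.6
= 129.6 C

129.6


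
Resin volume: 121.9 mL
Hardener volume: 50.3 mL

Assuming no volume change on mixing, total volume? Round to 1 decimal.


V_total = 121.9 + 50.3 = 172.2 mL

172.2


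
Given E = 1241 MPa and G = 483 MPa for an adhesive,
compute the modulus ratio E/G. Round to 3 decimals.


E/G ratio = 1241 / 483 = 2.569

2.569


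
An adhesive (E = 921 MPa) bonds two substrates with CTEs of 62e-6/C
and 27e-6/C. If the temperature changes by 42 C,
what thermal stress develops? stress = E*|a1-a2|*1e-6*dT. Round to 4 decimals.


Stress = 921 * |62 - 27| * 1e-6 * 42
= 1.3539 MPa

1.3539


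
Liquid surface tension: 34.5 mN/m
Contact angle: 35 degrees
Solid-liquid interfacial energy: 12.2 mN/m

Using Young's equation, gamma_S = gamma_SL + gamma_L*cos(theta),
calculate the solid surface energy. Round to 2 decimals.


gamma_S = 12.2 + 34.5 * cos(35)
= 40.46 mN/m

40.46


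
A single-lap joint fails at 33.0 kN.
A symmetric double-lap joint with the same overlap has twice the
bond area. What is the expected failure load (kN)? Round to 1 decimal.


Double-lap load = 2 * 33.0 = 66.0 kN

66.0


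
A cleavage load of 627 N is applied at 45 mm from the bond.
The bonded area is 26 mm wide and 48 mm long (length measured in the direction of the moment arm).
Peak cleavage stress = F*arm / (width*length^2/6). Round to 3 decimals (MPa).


Moment = 627 * 45 = 28215 N*mm
Section modulus = 26 * 2304 / 6 = 59904 / 6 mm^3
Stress = 28215 / (59904 / 6) = 169290 / 59904
= 2.826 MPa

2.826


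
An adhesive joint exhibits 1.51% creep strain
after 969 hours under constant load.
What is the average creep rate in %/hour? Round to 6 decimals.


Creep rate = strain / time
= 1.51 / 969
= 0.001558 %/h

0.001558


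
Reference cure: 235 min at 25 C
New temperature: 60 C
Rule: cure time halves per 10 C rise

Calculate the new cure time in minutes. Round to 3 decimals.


factor = 2^((60-25)/10) = 11.3137
t_new = 235 / 11.3137 = 20.771 min

20.771


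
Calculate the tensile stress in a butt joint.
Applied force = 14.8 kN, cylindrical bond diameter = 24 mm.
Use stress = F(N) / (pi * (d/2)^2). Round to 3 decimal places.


A = pi * 12.0^2 = 452.3893 mm^2
sigma = 14800.0 / 452.3893 = 32.715 MPa

32.715


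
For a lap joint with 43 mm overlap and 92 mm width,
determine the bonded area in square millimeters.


Area = 43 * 92 = 3956 mm^2

3956


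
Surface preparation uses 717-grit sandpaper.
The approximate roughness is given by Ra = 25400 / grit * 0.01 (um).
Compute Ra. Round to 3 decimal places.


Ra = 25400 / 717 * 0.01
= 254 / 717
= 0.354 um

0.354


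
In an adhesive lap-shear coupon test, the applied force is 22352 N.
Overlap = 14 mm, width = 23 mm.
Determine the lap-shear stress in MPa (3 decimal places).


stress = F / (overlap * width)
= 22352 / (14 * 23)
= 69.416 MPa

69.416


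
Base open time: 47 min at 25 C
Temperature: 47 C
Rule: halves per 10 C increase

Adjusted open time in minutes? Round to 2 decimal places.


Acceleration = 2^((47-25)/10) = 4.5948
Open time = 47 / 4.5948 = 10.23 min

10.23


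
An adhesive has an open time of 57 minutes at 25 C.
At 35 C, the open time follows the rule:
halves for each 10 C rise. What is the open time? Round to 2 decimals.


Factor = 2^((35-25)/10) = 2.0000
Open time = 57 / 2.0000 = 28.50 min

28.50


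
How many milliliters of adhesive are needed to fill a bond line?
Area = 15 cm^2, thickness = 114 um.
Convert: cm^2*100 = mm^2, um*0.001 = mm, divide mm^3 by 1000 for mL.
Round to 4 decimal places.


= (15 * 100) * (114 * 0.001) / 1000
= 0.1710 mL

0.1710


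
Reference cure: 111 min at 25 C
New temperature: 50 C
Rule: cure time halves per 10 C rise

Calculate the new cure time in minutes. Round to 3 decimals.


factor = 2^((50-25)/10) = 5.6569
t_new = 111 / 5.6569 = 19.622 min

19.622


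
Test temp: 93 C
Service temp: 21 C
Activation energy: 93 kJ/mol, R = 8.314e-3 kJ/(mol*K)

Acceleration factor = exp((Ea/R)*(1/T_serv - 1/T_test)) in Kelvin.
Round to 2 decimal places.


AF = exp((93/0.008314)*(1/294.15 - 1/366.15))
= 1768.46

1768.46


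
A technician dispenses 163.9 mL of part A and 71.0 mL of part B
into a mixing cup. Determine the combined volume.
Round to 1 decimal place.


Combined volume = 163.9 + 71.0
= 234.9 mL

234.9


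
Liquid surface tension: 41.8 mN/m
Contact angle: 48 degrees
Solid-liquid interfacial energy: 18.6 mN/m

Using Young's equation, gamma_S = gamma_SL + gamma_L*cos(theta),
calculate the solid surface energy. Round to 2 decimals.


gamma_S = 18.6 + 41.8 * cos(48)
= 46.57 mN/m

46.57


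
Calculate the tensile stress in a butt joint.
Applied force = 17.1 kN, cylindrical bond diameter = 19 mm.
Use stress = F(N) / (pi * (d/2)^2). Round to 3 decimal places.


A = pi * 9.5^2 = 283.5287 mm^2
sigma = 17100.0 / 283.5287 = 60.311 MPa

60.311


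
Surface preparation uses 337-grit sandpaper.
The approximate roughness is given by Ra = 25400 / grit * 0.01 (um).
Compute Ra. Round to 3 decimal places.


Ra = 25400 / 337 * 0.01
= 254 / 337
= 0.754 um

0.754


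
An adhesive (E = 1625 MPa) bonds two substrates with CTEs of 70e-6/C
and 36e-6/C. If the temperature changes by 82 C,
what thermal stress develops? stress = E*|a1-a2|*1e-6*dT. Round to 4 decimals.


Stress = 1625 * |70 - 36| * 1e-6 * 82
= 4.5305 MPa

4.5305


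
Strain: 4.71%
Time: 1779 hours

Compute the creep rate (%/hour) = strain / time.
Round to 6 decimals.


Creep rate = 4.71 / 1779
= 0.002648 %/h

0.002648


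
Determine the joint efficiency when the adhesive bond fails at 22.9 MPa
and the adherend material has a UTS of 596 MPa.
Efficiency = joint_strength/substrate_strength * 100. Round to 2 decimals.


Joint efficiency = 22.9 / 596 * 100
= 3.84%

3.84


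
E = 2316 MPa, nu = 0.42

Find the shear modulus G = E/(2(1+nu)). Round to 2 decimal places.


G = 2316 / (2 * 1.42)
= 815.49 MPa

815.49


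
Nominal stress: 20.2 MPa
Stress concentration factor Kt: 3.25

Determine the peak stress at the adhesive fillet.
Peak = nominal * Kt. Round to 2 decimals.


Peak stress = 20.2 * 3.25
= 65.65 MPa

65.65


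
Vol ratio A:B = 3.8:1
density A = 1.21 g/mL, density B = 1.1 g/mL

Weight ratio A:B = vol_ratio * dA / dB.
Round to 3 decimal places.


Weight ratio = 3.8 * 1.21 / 1.1
= 4.180

4.180


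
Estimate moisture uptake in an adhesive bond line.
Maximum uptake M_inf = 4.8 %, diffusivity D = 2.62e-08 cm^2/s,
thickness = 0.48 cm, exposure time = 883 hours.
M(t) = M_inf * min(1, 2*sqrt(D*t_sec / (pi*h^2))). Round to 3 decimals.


Convert time: 883 h = 3178800 s
ratio = min(1, 2*sqrt(2.62e-08*3178800/(pi*0.48^2)))
= 0.678416
M(t) = 4.8 * 0.678416 = 3.256%

3.256


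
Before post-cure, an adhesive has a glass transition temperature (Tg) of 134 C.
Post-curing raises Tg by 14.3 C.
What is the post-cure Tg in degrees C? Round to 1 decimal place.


Tg_post = Tg_base + delta_Tg
= 134 + 14.3
= 148.3 C

148.3


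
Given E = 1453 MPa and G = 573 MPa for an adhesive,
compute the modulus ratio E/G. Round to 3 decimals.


E/G ratio = 1453 / 573 = 2.536

2.536


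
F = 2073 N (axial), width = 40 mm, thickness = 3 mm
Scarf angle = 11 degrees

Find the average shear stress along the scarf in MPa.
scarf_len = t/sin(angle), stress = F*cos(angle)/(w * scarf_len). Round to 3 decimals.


scarf_len = 3/sin(11 deg) = 15.7225
cos(11 deg) = 0.981627
stress = 2073*0.981627/(40*15.7225) = 3.236 MPa

3.236


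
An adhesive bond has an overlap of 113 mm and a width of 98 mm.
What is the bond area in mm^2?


Bond area = overlap * width
= 113 * 98
= 11074 mm^2

11074


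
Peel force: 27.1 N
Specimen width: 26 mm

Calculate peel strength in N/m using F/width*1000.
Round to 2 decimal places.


Peel strength = 27.1 / 26 * 1000 = 1042.31 N/m

1042.31


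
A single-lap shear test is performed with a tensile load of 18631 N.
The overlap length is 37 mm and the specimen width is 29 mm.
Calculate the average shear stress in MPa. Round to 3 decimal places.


Shear stress = F / (overlap * width)
= 18631 / (37 * 29)
= 18631 / 1073
= 17.363 MPa

17.363


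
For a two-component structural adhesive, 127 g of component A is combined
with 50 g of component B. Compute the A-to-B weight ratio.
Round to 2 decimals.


Weight ratio A:B = 127 / 50
= 2.54

2.54


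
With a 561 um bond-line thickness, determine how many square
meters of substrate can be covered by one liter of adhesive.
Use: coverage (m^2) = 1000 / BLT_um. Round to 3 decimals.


Coverage = 1000 / 561 = 1.783 m^2

1.783


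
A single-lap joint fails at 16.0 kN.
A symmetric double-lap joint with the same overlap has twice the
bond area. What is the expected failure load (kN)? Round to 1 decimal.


Double-lap load = 2 * 16.0 = 32.0 kN

32.0


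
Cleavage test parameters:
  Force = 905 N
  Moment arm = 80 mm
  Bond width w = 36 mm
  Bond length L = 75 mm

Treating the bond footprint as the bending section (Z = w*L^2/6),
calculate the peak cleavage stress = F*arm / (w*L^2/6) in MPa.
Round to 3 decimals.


M = 905 * 80 = 72400 N*mm
Z = 36 * 75^2 / 6 = 202500 / 6 mm^3
sigma = M / Z = 6 * 72400 / 202500 = 434400 / 202500
= 2.145 MPa

2.145


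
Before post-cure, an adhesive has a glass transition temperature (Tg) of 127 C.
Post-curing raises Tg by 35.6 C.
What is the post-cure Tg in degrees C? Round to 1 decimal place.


Tg_post = Tg_base + delta_Tg
= 127 + 35.6
= 162.6 C

162.6


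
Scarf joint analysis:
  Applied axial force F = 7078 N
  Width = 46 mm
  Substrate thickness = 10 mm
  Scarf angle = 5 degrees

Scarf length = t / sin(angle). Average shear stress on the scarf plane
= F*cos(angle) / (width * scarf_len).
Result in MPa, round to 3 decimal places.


Scarf length = 10 / sin(5 deg) = 114.7371 mm
cos(5 deg) = 0.996195
Shear = 7078 * 0.996195 / (46 * 114.7371)
= 1.336 MPa

1.336


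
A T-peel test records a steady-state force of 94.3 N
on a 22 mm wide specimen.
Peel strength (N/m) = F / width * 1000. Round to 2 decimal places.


Peel strength = 94.3 / 22 * 1000
= 4286.36 N/m

4286.36


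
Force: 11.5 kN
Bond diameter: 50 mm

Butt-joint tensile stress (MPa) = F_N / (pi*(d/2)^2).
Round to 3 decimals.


F_N = 11.5 * 1000 = 11500.0 N
A = pi*(25.0)^2 = 1963.4954 mm^2
stress = 11500.0 / 1963.4954 = 5.857 MPa

5.857


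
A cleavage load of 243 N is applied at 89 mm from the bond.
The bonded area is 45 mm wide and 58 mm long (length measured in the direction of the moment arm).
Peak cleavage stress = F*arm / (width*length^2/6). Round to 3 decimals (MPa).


Moment = 243 * 89 = 21627 N*mm
Section modulus = 45 * 3364 / 6 = 151380 / 6 mm^3
Stress = 21627 / (151380 / 6) = 129762 / 151380
= 0.857 MPa

0.857


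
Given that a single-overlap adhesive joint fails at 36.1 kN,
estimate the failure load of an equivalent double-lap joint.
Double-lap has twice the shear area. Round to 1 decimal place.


Double-lap factor = 2
Expected load = 36.1 * 2 = 72.2 kN

72.2


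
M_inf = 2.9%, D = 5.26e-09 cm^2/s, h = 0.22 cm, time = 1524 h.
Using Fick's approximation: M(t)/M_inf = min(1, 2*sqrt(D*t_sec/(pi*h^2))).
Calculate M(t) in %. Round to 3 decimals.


t = 5486400 s
ratio = min(1, 2*sqrt(5.26e-09*5486400/(pi*0.0484)))
= 0.871303
M(t) = 2.9 * 0.871303 = 2.527%

2.527


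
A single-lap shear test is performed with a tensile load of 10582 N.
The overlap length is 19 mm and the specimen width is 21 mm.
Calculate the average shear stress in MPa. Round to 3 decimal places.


Shear stress = F / (overlap * width)
= 10582 / (19 * 21)
= 10582 / 399
= 26.521 MPa

26.521


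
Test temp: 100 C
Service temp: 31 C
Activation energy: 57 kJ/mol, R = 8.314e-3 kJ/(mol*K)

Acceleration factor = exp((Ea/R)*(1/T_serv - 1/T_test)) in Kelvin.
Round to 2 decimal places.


AF = exp((57/0.008314)*(1/304.15 - 1/373.15))
= 64.60

64.60


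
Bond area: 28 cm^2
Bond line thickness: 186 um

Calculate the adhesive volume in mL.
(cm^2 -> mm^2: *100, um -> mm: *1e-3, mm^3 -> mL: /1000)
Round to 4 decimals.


V = 28*100 * 186*1e-3 / 1000
= 0.5208 mL

0.5208


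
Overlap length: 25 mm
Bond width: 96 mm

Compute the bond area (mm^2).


Bond area = 25 * 96 = 2400 mm^2

2400


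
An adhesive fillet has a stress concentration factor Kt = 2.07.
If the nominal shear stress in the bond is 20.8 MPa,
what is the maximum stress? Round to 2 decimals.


Max stress = 20.8 * 2.07 = 43.06 MPa

43.06
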